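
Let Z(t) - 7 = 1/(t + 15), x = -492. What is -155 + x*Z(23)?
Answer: -68627/19 ≈ -3611.9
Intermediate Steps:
Z(t) = 7 + 1/(15 + t) (Z(t) = 7 + 1/(t + 15) = 7 + 1/(15 + t))
-155 + x*Z(23) = -155 - 492*(106 + 7*23)/(15 + 23) = -155 - 492*(106 + 161)/38 = -155 - 246*267/19 = -155 - 492*267/38 = -155 - 65682/19 = -68627/19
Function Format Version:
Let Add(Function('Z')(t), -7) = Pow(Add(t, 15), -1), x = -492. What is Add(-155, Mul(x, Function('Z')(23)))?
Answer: Rational(-68627, 19) ≈ -3611.9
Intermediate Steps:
Function('Z')(t) = Add(7, Pow(Add(15, t), -1)) (Function('Z')(t) = Add(7, Pow(Add(t, 15), -1)) = Add(7, Pow(Add(15, t), -1)))
Add(-155, Mul(x, Function('Z')(23))) = Add(-155, Mul(-492, Mul(Pow(Add(15, 23), -1), Add(106, Mul(7, 23))))) = Add(-155, Mul(-492, Mul(Pow(38, -1), Add(106, 161)))) = Add(-155, Mul(-492, Mul(Rational(1, 38), 267))) = Add(-155, Mul(-492, Rational(267, 38))) = Add(-155, Rational(-65682, 19)) = Rational(-68627, 19)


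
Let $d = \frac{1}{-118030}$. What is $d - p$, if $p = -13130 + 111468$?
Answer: $- \frac{11606834141}{118030} \approx -98338.0$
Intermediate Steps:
$p = 98338$
$d = - \frac{1}{118030} \approx -8.4724 \cdot 10^{-6}$
$d - p = - \frac{1}{118030} - 98338 = - \frac{11606834141}{118030}$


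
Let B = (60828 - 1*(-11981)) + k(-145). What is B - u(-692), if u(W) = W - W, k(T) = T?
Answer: 72664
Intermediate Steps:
u(W) = 0
B = 72664 (B = (60828 - 1*(-11981)) - 145 = (60828 + 11981) - 145 = 72809 - 145 = 72664)
B - u(-692) = 72664 - 1*0 = 72664 + 0 = 72664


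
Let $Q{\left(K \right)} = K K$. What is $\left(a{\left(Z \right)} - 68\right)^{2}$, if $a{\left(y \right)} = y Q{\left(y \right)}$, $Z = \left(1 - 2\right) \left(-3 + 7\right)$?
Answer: $17424$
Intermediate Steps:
$Q{\left(K \right)} = K^{2}$
$Z = -4$ ($Z = \left(-1\right) 4 = -4$)
$a{\left(y \right)} = y^{3}$ ($a{\left(y \right)} = y y^{2} = y^{3}$)
$\left(a{\left(Z \right)} - 68\right)^{2} = \left(\left(-4\right)^{3} - 68\right)^{2} = \left(-64 - 68\right)^{2} = \left(-132\right)^{2} = 17424$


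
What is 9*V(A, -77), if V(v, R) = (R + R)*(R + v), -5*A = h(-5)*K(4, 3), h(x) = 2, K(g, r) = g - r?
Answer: 536382/5 ≈ 1.0728e+5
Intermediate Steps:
A = -⅖ (A = -2*(4 - 1*3)/5 = -2*(4 - 3)/5 = -2/5 = -⅕*2 = -⅖ ≈ -0.40000)
V(v, R) = 2*R*(R + v) (V(v, R) = (2*R)*(R + v) = 2*R*(R + v))
9*V(A, -77) = 9*(2*(-77)*(-77 - ⅖)) = 9*(2*(-77)*(-387/5)) = 9*(59598/5) = 536382/5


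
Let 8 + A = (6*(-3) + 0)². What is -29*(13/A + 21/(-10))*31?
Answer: 2924447/1580 ≈ 1850.9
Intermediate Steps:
A = 316 (A = -8 + (6*(-3) + 0)² = -8 + (-18 + 0)² = -8 + (-18)² = -8 + 324 = 316)
-29*(13/A + 21/(-10))*31 = -29*(13/316 + 21/(-10))*31 = -29*(13*(1/316) + 21*(-⅒))*31 = -29*(13/316 - 21/10)*31 = -29*(-3253/1580)*31 = (94337/1580)*31 = 2924447/1580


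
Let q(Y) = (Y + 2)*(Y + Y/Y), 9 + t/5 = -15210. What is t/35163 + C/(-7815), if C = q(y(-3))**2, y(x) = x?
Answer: -66091453/30533205 ≈ -2.1646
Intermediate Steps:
t = -76095 (t = -45 + 5*(-15210) = -45 - 76050 = -76095)
q(Y) = (1 + Y)*(2 + Y) (q(Y) = (2 + Y)*(Y + 1) = (2 + Y)*(1 + Y) = (1 + Y)*(2 + Y))
C = 4 (C = (2 + (-3)**2 + 3*(-3))**2 = (2 + 9 - 9)**2 = 2**2 = 4)
t/35163 + C/(-7815) = -76095/35163 + 4/(-7815) = -76095*1/35163 + 4*(-1/7815) = -8455/3907 - 4/7815 = -66091453/30533205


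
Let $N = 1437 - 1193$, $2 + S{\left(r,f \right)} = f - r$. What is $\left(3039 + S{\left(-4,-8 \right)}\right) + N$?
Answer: $3277$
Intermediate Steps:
$S{\left(r,f \right)} = -2 + f - r$ ($S{\left(r,f \right)} = -2 + \left(f - r\right) = -2 + f - r$)
$N = 244$
$\left(3039 + S{\left(-4,-8 \right)}\right) + N = \left(3039 - 6\right) + 244 = 3033 + 244 = 3277$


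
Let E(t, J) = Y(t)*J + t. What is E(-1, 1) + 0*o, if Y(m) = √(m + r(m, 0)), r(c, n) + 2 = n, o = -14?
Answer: -1 + I*√3 ≈ -1.0 + 1.732*I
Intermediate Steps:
r(c, n) = -2 + n
Y(m) = √(-2 + m) (Y(m) = √(m + (-2 + 0)) = √(m - 2) = √(-2 + m))
E(t, J) = t + J*√(-2 + t) (E(t, J) = √(-2 + t)*J + t = J*√(-2 + t) + t = t + J*√(-2 + t))
E(-1, 1) + 0*o = (-1 + 1*√(-2 - 1)) + 0*(-14) = (-1 + 1*√(-3)) + 0 = (-1 + 1*(I*√3)) + 0 = (-1 + I*√3) + 0 = -1 + I*√3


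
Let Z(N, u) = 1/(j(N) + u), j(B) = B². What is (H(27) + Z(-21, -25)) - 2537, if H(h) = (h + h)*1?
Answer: -1032927/416 ≈ -2483.0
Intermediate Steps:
Z(N, u) = 1/(u + N²) (Z(N, u) = 1/(N² + u) = 1/(u + N²))
H(h) = 2*h (H(h) = (2*h)*1 = 2*h)
(H(27) + Z(-21, -25)) - 2537 = (2*27 + 1/(-25 + (-21)²)) - 2537 = (54 + 1/(-25 + 441)) - 2537 = (54 + 1/416) - 2537 = 22465/416 - 2537 = -1032927/416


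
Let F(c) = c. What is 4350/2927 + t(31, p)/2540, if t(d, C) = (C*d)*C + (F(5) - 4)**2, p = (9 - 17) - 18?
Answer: 72390139/7434580 ≈ 9.7370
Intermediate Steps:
p = -26 (p = -8 - 18 = -26)
t(d, C) = 1 + d*C**2 (t(d, C) = (C*d)*C + (5 - 4)**2 = d*C**2 + 1**2 = d*C**2 + 1 = 1 + d*C**2)
4350/2927 + t(31, p)/2540 = 4350/2927 + (1 + 31*(-26)**2)/2540 = 4350*(1/2927) + (1 + 31*676)*(1/2540) = 4350/2927 + (1 + 20956)*(1/2540) = 4350/2927 + 20957*(1/2540) = 4350/2927 + 20957/2540 = 72390139/7434580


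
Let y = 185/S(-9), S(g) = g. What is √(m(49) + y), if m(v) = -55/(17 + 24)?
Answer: 4*I*√20705/123 ≈ 4.6794*I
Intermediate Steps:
m(v) = -55/41
y = -185/9 (y = 185/(-9) = 185*(-⅑) = -185/9 ≈ -20.556)
√(m(49) + y) = √(-55/41 - 185/9) = √(-8080/369) = 4*I*√20705/123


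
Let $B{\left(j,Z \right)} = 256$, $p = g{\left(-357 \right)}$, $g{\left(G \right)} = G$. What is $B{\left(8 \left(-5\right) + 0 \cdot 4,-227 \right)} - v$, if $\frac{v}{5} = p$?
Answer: $2041$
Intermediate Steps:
$p = -357$
$v = -1785$ ($v = 5 \left(-357\right) = -1785$)
$B{\left(8 \left(-5\right) + 0 \cdot 4,-227 \right)} - v = 256 - -1785 = 256 + 1785 = 2041$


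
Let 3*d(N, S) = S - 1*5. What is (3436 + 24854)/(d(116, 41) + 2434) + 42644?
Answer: 52167757/1223 ≈ 42656.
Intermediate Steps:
d(N, S) = -5/3 + S/3 (d(N, S) = (S - 1*5)/3 = (S - 5)/3 = (-5 + S)/3 = -5/3 + S/3)
(3436 + 24854)/(d(116, 41) + 2434) + 42644 = (3436 + 24854)/((-5/3 + (⅓)*41) + 2434) + 42644 = 28290/((-5/3 + 41/3) + 2434) + 42644 = 28290/(12 + 2434) + 42644 = 28290/2446 + 42644 = 28290*(1/2446) + 42644 = 14145/1223 + 42644 = 52167757/1223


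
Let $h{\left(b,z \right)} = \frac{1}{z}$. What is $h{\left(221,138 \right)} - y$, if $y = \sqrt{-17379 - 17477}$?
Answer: $\frac{1}{138} - 2 i \sqrt{8714} \approx 0.0072464 - 186.7 i$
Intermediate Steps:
$y = 2 i \sqrt{8714}$ ($y = \sqrt{-34856} = 2 i \sqrt{8714} \approx 186.7 i$)
$h{\left(221,138 \right)} - y = \frac{1}{138} - 2 i \sqrt{8714}$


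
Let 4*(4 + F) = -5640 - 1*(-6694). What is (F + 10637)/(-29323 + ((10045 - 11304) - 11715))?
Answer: -21793/84594 ≈ -0.25762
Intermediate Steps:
F = 519/2 (F = -4 + (-5640 - 1*(-6694))/4 = -4 + (-5640 + 6694)/4 = -4 + (1/4)*1054 = -4 + 527/2 = 519/2 ≈ 259.50)
(F + 10637)/(-29323 + ((10045 - 11304) - 11715)) = (519/2 + 10637)/(-29323 + ((10045 - 11304) - 11715)) = 21793/(2*(-29323 + (-1259 - 11715))) = 21793/(2*(-29323 - 12974)) = (21793/2)/(-42297) = (21793/2)*(-1/42297) = -21793/84594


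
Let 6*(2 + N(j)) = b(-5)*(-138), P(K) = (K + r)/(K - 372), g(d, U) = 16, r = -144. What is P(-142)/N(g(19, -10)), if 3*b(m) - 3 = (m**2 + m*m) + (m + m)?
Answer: -429/255715 ≈ -0.0016776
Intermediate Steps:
b(m) = 1 + 2*m/3 + 2*m**2/3 (b(m) = 1 + ((m**2 + m*m) + (m + m))/3 = 1 + ((m**2 + m**2) + 2*m)/3 = 1 + (2*m**2 + 2*m)/3 = 1 + (2*m + 2*m**2)/3 = 1 + (2*m/3 + 2*m**2/3) = 1 + 2*m/3 + 2*m**2/3)
P(K) = (-144 + K)/(-372 + K) (P(K) = (K - 144)/(K - 372) = (-144 + K)/(-372 + K))
N(j) = -995/3 (N(j) = -2 + ((1 + (2/3)*(-5) + (2/3)*(-5)**2)*(-138))/6 = -2 + ((1 - 10/3 + (2/3)*25)*(-138))/6 = -2 + ((1 - 10/3 + 50/3)*(-138))/6 = -2 + ((43/3)*(-138))/6 = -2 + (1/6)*(-1978) = -2 - 989/3 = -995/3)
P(-142)/N(g(19, -10)) = ((-144 - 142)/(-372 - 142))/(-995/3) = (-286/(-514))*(-3/995) = -1/514*(-286)*(-3/995) = (143/257)*(-3/995) = -429/255715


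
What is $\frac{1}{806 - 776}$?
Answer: $\frac{1}{30} \approx 0.033333$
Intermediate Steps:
$\frac{1}{806 - 776} = \frac{1}{30}$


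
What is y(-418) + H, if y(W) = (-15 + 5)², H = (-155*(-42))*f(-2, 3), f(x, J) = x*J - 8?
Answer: -91040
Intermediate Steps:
f(x, J) = -8 + J*x (f(x, J) = J*x - 8 = -8 + J*x)
H = -91140 (H = (-155*(-42))*(-8 + 3*(-2)) = 6510*(-8 - 6) = 6510*(-14) = -91140)
y(W) = 100 (y(W) = (-10)² = 100)
y(-418) + H = 100 - 91140 = -91040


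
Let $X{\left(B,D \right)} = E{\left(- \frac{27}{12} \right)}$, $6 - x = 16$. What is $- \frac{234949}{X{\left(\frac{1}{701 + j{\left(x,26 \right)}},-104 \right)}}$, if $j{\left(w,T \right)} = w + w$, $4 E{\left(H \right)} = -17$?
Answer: $\frac{939796}{17} \approx 55282.0$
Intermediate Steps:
$x = -10$ ($x = 6 - 16 = -10$)
$E{\left(H \right)} = - \frac{17}{4}$ ($E{\left(H \right)} = \frac{1}{4} \left(-17\right) = - \frac{17}{4}$)
$j{\left(w,T \right)} = 2 w$
$X{\left(B,D \right)} = - \frac{17}{4}$
$- \frac{234949}{X{\left(\frac{1}{701 + j{\left(x,26 \right)}},-104 \right)}} = - \frac{234949}{- \frac{17}{4}} = \left(-234949\right) \left(- \frac{4}{17}\right) = \frac{939796}{17}$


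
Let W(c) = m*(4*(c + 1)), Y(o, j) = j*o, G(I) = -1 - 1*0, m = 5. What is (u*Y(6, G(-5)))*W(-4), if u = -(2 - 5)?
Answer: 1080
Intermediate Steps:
u = 3 (u = -1*(-3) = 3)
G(I) = -1 (G(I) = -1 + 0 = -1)
W(c) = 20 + 20*c (W(c) = 5*(4*(c + 1)) = 5*(4*(1 + c)) = 5*(4 + 4*c) = 20 + 20*c)
(u*Y(6, G(-5)))*W(-4) = (3*(-1*6))*(20 + 20*(-4)) = (3*(-6))*(20 - 80) = -18*(-60) = 1080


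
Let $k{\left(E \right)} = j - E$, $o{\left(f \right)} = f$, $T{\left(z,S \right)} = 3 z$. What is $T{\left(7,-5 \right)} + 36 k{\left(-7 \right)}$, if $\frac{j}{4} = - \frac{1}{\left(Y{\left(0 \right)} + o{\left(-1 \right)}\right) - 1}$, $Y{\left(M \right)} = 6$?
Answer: $237$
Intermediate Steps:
$j = -1$ ($j = 4 \left(- \frac{1}{\left(6 - 1\right) - 1}\right) = 4 \left(- \frac{1}{5 - 1}\right) = 4 \left(- \frac{1}{4}\right) = -1$)
$k{\left(E \right)} = -1 - E$
$T{\left(7,-5 \right)} + 36 k{\left(-7 \right)} = 3 \cdot 7 + 36 \left(-1 - -7\right) = 21 + 36 \left(-1 + 7\right) = 21 + 36 \cdot 6 = 21 + 216 = 237$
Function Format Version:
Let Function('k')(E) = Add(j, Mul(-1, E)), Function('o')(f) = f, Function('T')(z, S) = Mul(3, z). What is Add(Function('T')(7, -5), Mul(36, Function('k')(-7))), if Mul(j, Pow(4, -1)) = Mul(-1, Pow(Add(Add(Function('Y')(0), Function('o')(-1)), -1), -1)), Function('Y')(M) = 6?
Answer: 237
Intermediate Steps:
j = -1 (j = Mul(4, Mul(-1, Pow(Add(Add(6, -1), -1), -1))) = Mul(4, Mul(-1, Pow(Add(5, -1), -1))) = Mul(4, Mul(-1, Pow(4, -1))) = Mul(4, Mul(-1, Rational(1, 4))) = Mul(4, Rational(-1, 4)) = -1)
Function('k')(E) = Add(-1, Mul(-1, E))
Add(Function('T')(7, -5), Mul(36, Function('k')(-7))) = Add(Mul(3, 7), Mul(36, Add(-1, Mul(-1, -7)))) = Add(21, Mul(36, Add(-1, 7))) = Add(21, Mul(36, 6)) = Add(21, 216) = 237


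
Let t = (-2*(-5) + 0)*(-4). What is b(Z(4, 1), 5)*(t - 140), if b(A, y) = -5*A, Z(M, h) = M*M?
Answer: 14400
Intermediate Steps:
Z(M, h) = M²
t = -40 (t = (10 + 0)*(-4) = 10*(-4) = -40)
b(Z(4, 1), 5)*(t - 140) = (-5*4²)*(-40 - 140) = -5*16*(-180) = -80*(-180) = 14400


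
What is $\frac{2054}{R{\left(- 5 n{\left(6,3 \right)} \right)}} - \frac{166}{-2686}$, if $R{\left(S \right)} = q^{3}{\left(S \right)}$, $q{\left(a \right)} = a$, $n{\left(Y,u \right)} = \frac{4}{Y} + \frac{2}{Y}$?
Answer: $- \frac{2748147}{167875} \approx -16.37$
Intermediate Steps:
$n{\left(Y,u \right)} = \frac{6}{Y}$
$R{\left(S \right)} = S^{3}$
$\frac{2054}{R{\left(- 5 n{\left(6,3 \right)} \right)}} - \frac{166}{-2686} = \frac{2054}{\left(- 5 \cdot \frac{6}{6}\right)^{3}} - \frac{166}{-2686} = \frac{2054}{\left(- 5 \cdot 6 \cdot \frac{1}{6}\right)^{3}} - - \frac{83}{1343} = \frac{2054}{\left(\left(-5\right) 1\right)^{3}} + \frac{83}{1343} = \frac{2054}{\left(-5\right)^{3}} + \frac{83}{1343} = \frac{2054}{-125} + \frac{83}{1343} = 2054 \left(- \frac{1}{125}\right) + \frac{83}{1343} = - \frac{2054}{125} + \frac{83}{1343} = - \frac{2748147}{167875}$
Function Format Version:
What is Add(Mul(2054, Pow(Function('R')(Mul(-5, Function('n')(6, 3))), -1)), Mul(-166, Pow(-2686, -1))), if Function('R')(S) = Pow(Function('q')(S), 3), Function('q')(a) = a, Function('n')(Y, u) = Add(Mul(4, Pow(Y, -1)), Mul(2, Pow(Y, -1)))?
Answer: Rational(-2748147, 167875) ≈ -16.370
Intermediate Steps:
Function('n')(Y, u) = Mul(6, Pow(Y, -1))
Function('R')(S) = Pow(S, 3)
Add(Mul(2054, Pow(Function('R')(Mul(-5, Function('n')(6, 3))), -1)), Mul(-166, Pow(-2686, -1))) = Add(Mul(2054, Pow(Pow(Mul(-5, Mul(6, Pow(6, -1))), 3), -1)), Mul(-166, Pow(-2686, -1))) = Add(Mul(2054, Pow(Pow(Mul(-5, Mul(6, Rational(1, 6))), 3), -1)), Mul(-166, Rational(-1, 2686))) = Add(Mul(2054, Pow(Pow(Mul(-5, 1), 3), -1)), Rational(83, 1343)) = Add(Mul(2054, Pow(Pow(-5, 3), -1)), Rational(83, 1343)) = Add(Mul(2054, Pow(-125, -1)), Rational(83, 1343)) = Add(Mul(2054, Rational(-1, 125)), Rational(83, 1343)) = Add(Rational(-2054, 125), Rational(83, 1343)) = Rational(-2748147, 167875)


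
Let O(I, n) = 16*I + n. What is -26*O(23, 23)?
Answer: -10166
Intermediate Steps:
O(I, n) = n + 16*I
-26*O(23, 23) = -26*(23 + 16*23) = -26*(23 + 368) = -26*391 = -10166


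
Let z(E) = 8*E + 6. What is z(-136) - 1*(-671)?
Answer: -411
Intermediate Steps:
z(E) = 6 + 8*E
z(-136) - 1*(-671) = (6 + 8*(-136)) - 1*(-671) = (6 - 1088) + 671 = -1082 + 671 = -411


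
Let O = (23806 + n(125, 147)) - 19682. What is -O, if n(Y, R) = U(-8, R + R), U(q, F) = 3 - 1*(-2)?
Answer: -4129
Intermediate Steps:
U(q, F) = 5 (U(q, F) = 3 + 2 = 5)
n(Y, R) = 5
O = 4129 (O = (23806 + 5) - 19682 = 23811 - 19682 = 4129)
-O = -1*4129 = -4129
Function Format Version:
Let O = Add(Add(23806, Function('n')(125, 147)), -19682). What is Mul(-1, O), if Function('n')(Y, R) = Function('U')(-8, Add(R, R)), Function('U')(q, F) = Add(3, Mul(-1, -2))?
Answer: -4129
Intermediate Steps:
Function('U')(q, F) = 5 (Function('U')(q, F) = Add(3, 2) = 5)
Function('n')(Y, R) = 5
O = 4129 (O = Add(Add(23806, 5), -19682) = Add(23811, -19682) = 4129)
Mul(-1, O) = Mul(-1, 4129) = -4129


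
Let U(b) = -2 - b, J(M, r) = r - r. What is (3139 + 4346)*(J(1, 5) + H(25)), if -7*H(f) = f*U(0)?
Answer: 374250/7 ≈ 53464.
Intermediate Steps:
J(M, r) = 0
H(f) = 2*f/7 (H(f) = -f*(-2 - 1*0)/7 = -f*(-2 + 0)/7 = -f*(-2)/7 = -(-2)*f/7 = 2*f/7)
(3139 + 4346)*(J(1, 5) + H(25)) = (3139 + 4346)*(0 + (2/7)*25) = 7485*(0 + 50/7) = 7485*(50/7) = 374250/7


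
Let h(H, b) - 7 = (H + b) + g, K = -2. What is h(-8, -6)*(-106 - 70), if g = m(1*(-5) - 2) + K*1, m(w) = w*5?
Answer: 7744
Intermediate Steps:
m(w) = 5*w
g = -37 (g = 5*(1*(-5) - 2) - 2*1 = 5*(-5 - 2) - 2 = 5*(-7) - 2 = -35 - 2 = -37)
h(H, b) = -30 + H + b (h(H, b) = 7 + ((H + b) - 37) = 7 + (-37 + H + b) = -30 + H + b)
h(-8, -6)*(-106 - 70) = (-30 - 8 - 6)*(-106 - 70) = -44*(-176) = 7744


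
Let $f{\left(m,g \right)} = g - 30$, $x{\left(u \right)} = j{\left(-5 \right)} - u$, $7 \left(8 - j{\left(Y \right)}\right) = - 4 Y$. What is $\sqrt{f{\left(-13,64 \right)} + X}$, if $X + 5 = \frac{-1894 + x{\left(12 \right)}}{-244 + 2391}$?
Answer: $\frac{\sqrt{6350278515}}{15029} \approx 5.3023$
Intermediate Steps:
$j{\left(Y \right)} = 8 + \frac{4 Y}{7}$ ($j{\left(Y \right)} = 8 - \frac{\left(-4\right) Y}{7} = 8 + \frac{4 Y}{7}$)
$x{\left(u \right)} = \frac{36}{7} - u$ ($x{\left(u \right)} = \left(8 + \frac{4}{7} \left(-5\right)\right) - u = \left(8 - \frac{20}{7}\right) - u = \frac{36}{7} - u$)
$X = - \frac{88451}{15029}$ ($X = -5 + \frac{-1894 + \left(\frac{36}{7} - 12\right)}{-244 + 2391} = -5 + \frac{-1894 + \left(\frac{36}{7} - 12\right)}{2147} = -5 + \left(-1894 - \frac{48}{7}\right) \frac{1}{2147} = -5 - \frac{13306}{15029} = - \frac{88451}{15029} \approx -5.8854$)
$f{\left(m,g \right)} = -30 + g$
$\sqrt{f{\left(-13,64 \right)} + X} = \sqrt{\left(-30 + 64\right) - \frac{88451}{15029}} = \sqrt{34 - \frac{88451}{15029}} = \sqrt{\frac{422535}{15029}} = \frac{\sqrt{6350278515}}{15029}$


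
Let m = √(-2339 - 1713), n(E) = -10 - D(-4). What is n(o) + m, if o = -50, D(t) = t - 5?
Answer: -1 + 2*I*√1013 ≈ -1.0 + 63.655*I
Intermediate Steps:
D(t) = -5 + t
n(E) = -1 (n(E) = -10 - (-5 - 4) = -10 - 1*(-9) = -10 + 9 = -1)
m = 2*I*√1013 (m = √(-4052) = 2*I*√1013 ≈ 63.655*I)
n(o) + m = -1 + 2*I*√1013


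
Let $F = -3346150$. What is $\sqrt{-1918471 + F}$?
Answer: $i \sqrt{5264621} \approx 2294.5 i$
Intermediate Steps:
$\sqrt{-1918471 + F} = \sqrt{-1918471 - 3346150} = \sqrt{-5264621} = i \sqrt{5264621}$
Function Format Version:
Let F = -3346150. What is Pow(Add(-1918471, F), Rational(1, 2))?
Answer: Mul(I, Pow(5264621, Rational(1, 2))) ≈ Mul(2294.5, I)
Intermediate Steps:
Pow(Add(-1918471, F), Rational(1, 2)) = Pow(Add(-1918471, -3346150), Rational(1, 2)) = Pow(-5264621, Rational(1, 2)) = Mul(I, Pow(5264621, Rational(1, 2)))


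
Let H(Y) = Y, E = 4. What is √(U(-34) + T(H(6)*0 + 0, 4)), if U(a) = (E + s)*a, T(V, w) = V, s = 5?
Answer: 3*I*√34 ≈ 17.493*I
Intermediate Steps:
U(a) = 9*a (U(a) = (4 + 5)*a = 9*a)
√(U(-34) + T(H(6)*0 + 0, 4)) = √(9*(-34) + (6*0 + 0)) = √(-306 + (0 + 0)) = √(-306 + 0) = √(-306) = 3*I*√34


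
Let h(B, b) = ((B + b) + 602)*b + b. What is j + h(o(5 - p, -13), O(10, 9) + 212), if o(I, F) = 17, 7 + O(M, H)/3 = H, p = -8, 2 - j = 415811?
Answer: -233125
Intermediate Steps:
j = -415809 (j = 2 - 1*415811 = 2 - 415811 = -415809)
O(M, H) = -21 + 3*H
h(B, b) = b + b*(602 + B + b) (h(B, b) = (602 + B + b)*b + b = b*(602 + B + b) + b = b + b*(602 + B + b))
j + h(o(5 - p, -13), O(10, 9) + 212) = -415809 + ((-21 + 3*9) + 212)*(603 + 17 + ((-21 + 3*9) + 212)) = -415809 + ((-21 + 27) + 212)*(603 + 17 + ((-21 + 27) + 212)) = -415809 + (6 + 212)*(603 + 17 + (6 + 212)) = -415809 + 218*(603 + 17 + 218) = -415809 + 218*838 = -415809 + 182684 = -233125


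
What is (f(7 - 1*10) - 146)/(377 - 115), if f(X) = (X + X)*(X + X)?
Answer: -55/131 ≈ -0.41985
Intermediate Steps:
f(X) = 4*X² (f(X) = (2*X)*(2*X) = 4*X²)
(f(7 - 1*10) - 146)/(377 - 115) = (4*(7 - 1*10)² - 146)/(377 - 115) = (4*(7 - 10)² - 146)/262 = (4*(-3)² - 146)*(1/262) = (4*9 - 146)*(1/262) = (36 - 146)*(1/262) = -110*1/262 = -55/131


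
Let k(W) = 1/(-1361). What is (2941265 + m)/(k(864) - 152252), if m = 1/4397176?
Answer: -17602166679859401/911160706116248 ≈ -19.318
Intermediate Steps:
k(W) = -1/1361
m = 1/4397176 ≈ 2.2742e-7
(2941265 + m)/(k(864) - 152252) = (2941265 + 1/4397176)/(-1/1361 - 152252) = 12933259867641/(4397176*(-207214973/1361)) = (12933259867641/4397176)*(-1361/207214973) = -17602166679859401/911160706116248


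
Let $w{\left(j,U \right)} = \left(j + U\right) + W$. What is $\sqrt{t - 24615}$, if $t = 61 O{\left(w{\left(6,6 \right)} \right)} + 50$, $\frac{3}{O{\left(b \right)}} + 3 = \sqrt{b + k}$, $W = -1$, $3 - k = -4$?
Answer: $\frac{\sqrt{24626 - 24565 \sqrt{2}}}{\sqrt{-1 + \sqrt{2}}} \approx 156.26 i$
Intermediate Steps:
$k = 7$ ($k = 3 - -4 = 3 + 4 = 7$)
$w{\left(j,U \right)} = -1 + U + j$ ($w{\left(j,U \right)} = \left(j + U\right) - 1 = \left(U + j\right) - 1 = -1 + U + j$)
$O{\left(b \right)} = \frac{3}{-3 + \sqrt{7 + b}}$ ($O{\left(b \right)} = \frac{3}{-3 + \sqrt{b + 7}} = \frac{3}{-3 + \sqrt{7 + b}}$)
$t = 50 + \frac{183}{-3 + 3 \sqrt{2}}$ ($t = 61 \frac{3}{-3 + \sqrt{7 + \left(-1 + 6 + 6\right)}} + 50 = 61 \frac{3}{-3 + \sqrt{7 + 11}} + 50 = 61 \frac{3}{-3 + \sqrt{18}} + 50 = 61 \frac{3}{-3 + 3 \sqrt{2}} + 50 = \frac{183}{-3 + 3 \sqrt{2}} + 50 = 50 + \frac{183}{-3 + 3 \sqrt{2}} \approx 197.27$)
$\sqrt{t - 24615} = \sqrt{\left(111 + 61 \sqrt{2}\right) - 24615} = \sqrt{-24504 + 61 \sqrt{2}}$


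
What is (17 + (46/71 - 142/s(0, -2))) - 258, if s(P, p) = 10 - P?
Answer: -90366/355 ≈ -254.55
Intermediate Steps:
(17 + (46/71 - 142/s(0, -2))) - 258 = (17 + (46/71 - 142/(10 - 1*0))) - 258 = (17 + (46*(1/71) - 142/(10 + 0))) - 258 = (17 + (46/71 - 142/10)) - 258 = (17 + (46/71 - 142*⅒)) - 258 = (17 + (46/71 - 71/5)) - 258 = (17 - 4811/355) - 258 = 1224/355 - 258 = -90366/355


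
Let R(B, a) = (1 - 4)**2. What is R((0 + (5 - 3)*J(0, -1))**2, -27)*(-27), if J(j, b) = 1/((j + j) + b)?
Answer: -243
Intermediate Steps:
J(j, b) = 1/(b + 2*j) (J(j, b) = 1/(2*j + b) = 1/(b + 2*j))
R(B, a) = 9 (R(B, a) = (-3)**2 = 9)
R((0 + (5 - 3)*J(0, -1))**2, -27)*(-27) = 9*(-27) = -243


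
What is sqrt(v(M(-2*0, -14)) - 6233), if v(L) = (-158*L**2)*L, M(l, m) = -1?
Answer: 45*I*sqrt(3) ≈ 77.942*I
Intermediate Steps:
v(L) = -158*L**3
sqrt(v(M(-2*0, -14)) - 6233) = sqrt(-158*(-1)**3 - 6233) = sqrt(-158*(-1) - 6233) = sqrt(158 - 6233) = sqrt(-6075) = 45*I*sqrt(3)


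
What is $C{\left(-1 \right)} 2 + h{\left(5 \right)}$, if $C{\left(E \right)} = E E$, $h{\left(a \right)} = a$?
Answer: $7$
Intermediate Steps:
$C{\left(E \right)} = E^{2}$
$C{\left(-1 \right)} 2 + h{\left(5 \right)} = \left(-1\right)^{2} \cdot 2 + 5 = 1 \cdot 2 + 5 = 2 + 5 = 7$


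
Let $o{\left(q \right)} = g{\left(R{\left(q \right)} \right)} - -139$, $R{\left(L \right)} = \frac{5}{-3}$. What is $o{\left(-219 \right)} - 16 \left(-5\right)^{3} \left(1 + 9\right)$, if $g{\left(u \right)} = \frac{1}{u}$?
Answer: $\frac{100692}{5} \approx 20138.0$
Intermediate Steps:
$R{\left(L \right)} = - \frac{5}{3}$ ($R{\left(L \right)} = 5 \left(- \frac{1}{3}\right) = - \frac{5}{3}$)
$o{\left(q \right)} = \frac{692}{5}$ ($o{\left(q \right)} = \frac{1}{- \frac{5}{3}} - -139 = - \frac{3}{5} + 139 = \frac{692}{5}$)
$o{\left(-219 \right)} - 16 \left(-5\right)^{3} \left(1 + 9\right) = \frac{692}{5} - 16 \left(-5\right)^{3} \left(1 + 9\right) = \frac{692}{5} - 16 \left(\left(-125\right) 10\right) = \frac{692}{5} - 16 \left(-1250\right) = \frac{692}{5} - -20000 = \frac{692}{5} + 20000 = \frac{100692}{5}$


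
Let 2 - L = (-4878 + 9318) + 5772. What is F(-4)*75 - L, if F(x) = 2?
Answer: 10360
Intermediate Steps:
L = -10210 (L = 2 - ((-4878 + 9318) + 5772) = 2 - (4440 + 5772) = 2 - 1*10212 = 2 - 10212 = -10210)
F(-4)*75 - L = 2*75 - 1*(-10210) = 150 + 10210 = 10360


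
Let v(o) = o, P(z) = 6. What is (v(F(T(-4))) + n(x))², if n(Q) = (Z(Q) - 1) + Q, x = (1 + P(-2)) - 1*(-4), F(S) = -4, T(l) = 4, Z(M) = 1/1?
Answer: 49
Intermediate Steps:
Z(M) = 1
x = 11 (x = (1 + 6) - 1*(-4) = 7 + 4 = 11)
n(Q) = Q (n(Q) = (1 - 1) + Q = 0 + Q = Q)
(v(F(T(-4))) + n(x))² = (-4 + 11)² = 7² = 49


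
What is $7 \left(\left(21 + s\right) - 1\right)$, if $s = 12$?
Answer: $224$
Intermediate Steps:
$7 \left(\left(21 + s\right) - 1\right) = 7 \left(\left(21 + 12\right) - 1\right) = 7 \left(33 - 1\right) = 7 \cdot 32 = 224$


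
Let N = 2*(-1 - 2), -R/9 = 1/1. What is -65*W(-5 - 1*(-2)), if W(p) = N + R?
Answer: 975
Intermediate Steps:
R = -9 (R = -9/1 = -9 ≈ -9.0000)
N = -6 (N = 2*(-3) = -6)
W(p) = -15 (W(p) = -6 - 9 = -15)
-65*W(-5 - 1*(-2)) = -65*(-15) = 975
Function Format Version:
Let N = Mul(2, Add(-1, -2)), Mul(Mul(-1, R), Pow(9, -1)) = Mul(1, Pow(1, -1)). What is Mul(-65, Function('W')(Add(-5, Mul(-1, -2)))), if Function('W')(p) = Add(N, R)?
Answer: 975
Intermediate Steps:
R = -9 (R = Mul(-9, Mul(1, Pow(1, -1))) = Mul(-9, Mul(1, 1)) = Mul(-9, 1) = -9)
N = -6 (N = Mul(2, -3) = -6)
Function('W')(p) = -15 (Function('W')(p) = Add(-6, -9) = -15)
Mul(-65, Function('W')(Add(-5, Mul(-1, -2)))) = Mul(-65, -15) = 975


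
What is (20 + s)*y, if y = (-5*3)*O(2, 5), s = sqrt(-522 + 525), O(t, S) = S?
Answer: -1500 - 75*sqrt(3) ≈ -1629.9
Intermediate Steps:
s = sqrt(3) ≈ 1.7320
y = -75 (y = -5*3*5 = -15*5 = -75)
(20 + s)*y = (20 + sqrt(3))*(-75) = -1500 - 75*sqrt(3)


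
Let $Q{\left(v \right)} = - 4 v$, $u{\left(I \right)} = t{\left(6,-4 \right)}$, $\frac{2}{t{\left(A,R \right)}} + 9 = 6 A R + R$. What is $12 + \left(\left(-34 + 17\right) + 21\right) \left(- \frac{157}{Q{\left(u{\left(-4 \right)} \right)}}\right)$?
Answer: $- \frac{24625}{2} \approx -12313.0$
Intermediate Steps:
$t{\left(A,R \right)} = \frac{2}{-9 + R + 6 A R}$ ($t{\left(A,R \right)} = \frac{2}{-9 + \left(6 A R + R\right)} = \frac{2}{-9 + \left(R + 6 A R\right)} = \frac{2}{-9 + R + 6 A R}$)
$u{\left(I \right)} = - \frac{2}{157}$ ($u{\left(I \right)} = \frac{2}{-9 - 4 + 6 \cdot 6 \left(-4\right)} = \frac{2}{-9 - 4 - 144} = \frac{2}{-157} = 2 \left(- \frac{1}{157}\right) = - \frac{2}{157}$)
$12 + \left(\left(-34 + 17\right) + 21\right) \left(- \frac{157}{Q{\left(u{\left(-4 \right)} \right)}}\right) = 12 + \left(\left(-34 + 17\right) + 21\right) \left(- \frac{157}{\left(-4\right) \left(- \frac{2}{157}\right)}\right) = 12 + \left(-17 + 21\right) \left(- \frac{157}{\frac{8}{157}}\right) = 12 + 4 \left(\left(-157\right) \frac{157}{8}\right) = 12 + 4 \left(- \frac{24649}{8}\right) = 12 - \frac{24649}{2} = - \frac{24625}{2}$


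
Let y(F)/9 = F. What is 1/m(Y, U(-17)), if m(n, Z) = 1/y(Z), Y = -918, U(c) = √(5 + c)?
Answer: 18*I*√3 ≈ 31.177*I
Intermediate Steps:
y(F) = 9*F
m(n, Z) = 1/(9*Z)
1/m(Y, U(-17)) = 1/(1/(9*(√(5 - 17)))) = 1/(1/(9*(√(-12)))) = 1/(1/(9*((2*I*√3)))) = 1/((-I*√3/6)/9) = 1/(-I*√3/54) = 18*I*√3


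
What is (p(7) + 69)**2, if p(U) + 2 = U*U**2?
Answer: 168100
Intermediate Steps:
p(U) = -2 + U**3 (p(U) = -2 + U*U**2 = -2 + U**3)
(p(7) + 69)**2 = ((-2 + 7**3) + 69)**2 = ((-2 + 343) + 69)**2 = (341 + 69)**2 = 410**2 = 168100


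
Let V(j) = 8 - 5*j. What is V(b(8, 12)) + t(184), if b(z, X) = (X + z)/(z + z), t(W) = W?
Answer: 743/4 ≈ 185.75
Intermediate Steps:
b(z, X) = (X + z)/(2*z) (b(z, X) = (X + z)/((2*z)) = (X + z)*(1/(2*z)) = (X + z)/(2*z))
V(b(8, 12)) + t(184) = (8 - 5*(12 + 8)/(2*8)) + 184 = (8 - 5*20/(2*8)) + 184 = (8 - 5*5/4) + 184 = (8 - 25/4) + 184 = 7/4 + 184 = 743/4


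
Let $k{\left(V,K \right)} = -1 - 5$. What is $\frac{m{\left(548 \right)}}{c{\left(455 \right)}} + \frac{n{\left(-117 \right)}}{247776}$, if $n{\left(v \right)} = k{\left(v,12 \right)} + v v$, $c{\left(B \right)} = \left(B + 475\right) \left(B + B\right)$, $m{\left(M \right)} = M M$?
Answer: $\frac{7165670567}{17474402400} \approx 0.41007$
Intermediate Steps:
$k{\left(V,K \right)} = -6$ ($k{\left(V,K \right)} = -1 - 5 = -6$)
$m{\left(M \right)} = M^{2}$
$c{\left(B \right)} = 2 B \left(475 + B\right)$ ($c{\left(B \right)} = \left(475 + B\right) 2 B = 2 B \left(475 + B\right)$)
$n{\left(v \right)} = -6 + v^{2}$ ($n{\left(v \right)} = -6 + v v = -6 + v^{2}$)
$\frac{m{\left(548 \right)}}{c{\left(455 \right)}} + \frac{n{\left(-117 \right)}}{247776} = \frac{548^{2}}{2 \cdot 455 \left(475 + 455\right)} + \frac{-6 + \left(-117\right)^{2}}{247776} = \frac{300304}{2 \cdot 455 \cdot 930} + \left(-6 + 13689\right) \frac{1}{247776} = \frac{300304}{846300} + 13683 \cdot \frac{1}{247776} = 300304 \cdot \frac{1}{846300} + \frac{4561}{82592} = \frac{75076}{211575} + \frac{4561}{82592} = \frac{7165670567}{17474402400}$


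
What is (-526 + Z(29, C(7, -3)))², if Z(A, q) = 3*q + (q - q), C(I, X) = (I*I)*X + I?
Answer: 894916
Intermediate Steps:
C(I, X) = I + X*I² (C(I, X) = I²*X + I = X*I² + I = I + X*I²)
Z(A, q) = 3*q (Z(A, q) = 3*q + 0 = 3*q)
(-526 + Z(29, C(7, -3)))² = (-526 + 3*(7*(1 + 7*(-3))))² = (-526 + 3*(7*(1 - 21)))² = (-526 + 3*(7*(-20)))² = (-526 + 3*(-140))² = (-526 - 420)² = (-946)² = 894916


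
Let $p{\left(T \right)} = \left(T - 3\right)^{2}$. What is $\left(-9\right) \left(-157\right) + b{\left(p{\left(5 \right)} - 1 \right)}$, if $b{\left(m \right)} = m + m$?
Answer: $1419$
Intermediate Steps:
$p{\left(T \right)} = \left(-3 + T\right)^{2}$
$b{\left(m \right)} = 2 m$
$\left(-9\right) \left(-157\right) + b{\left(p{\left(5 \right)} - 1 \right)} = \left(-9\right) \left(-157\right) + 2 \left(\left(-3 + 5\right)^{2} - 1\right) = 1413 + 2 \left(2^{2} - 1\right) = 1413 + 2 \left(4 - 1\right) = 1413 + 2 \cdot 3 = 1413 + 6 = 1419$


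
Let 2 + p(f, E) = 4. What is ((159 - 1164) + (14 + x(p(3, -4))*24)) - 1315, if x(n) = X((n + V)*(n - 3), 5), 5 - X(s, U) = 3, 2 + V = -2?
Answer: -2258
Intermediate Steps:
V = -4 (V = -2 - 2 = -4)
p(f, E) = 2 (p(f, E) = -2 + 4 = 2)
X(s, U) = 2 (X(s, U) = 5 - 1*3 = 5 - 3 = 2)
x(n) = 2
((159 - 1164) + (14 + x(p(3, -4))*24)) - 1315 = ((159 - 1164) + (14 + 2*24)) - 1315 = (-1005 + (14 + 48)) - 1315 = (-1005 + 62) - 1315 = -943 - 1315 = -2258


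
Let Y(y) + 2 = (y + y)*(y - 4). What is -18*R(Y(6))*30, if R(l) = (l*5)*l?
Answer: -1306800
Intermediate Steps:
Y(y) = -2 + 2*y*(-4 + y) (Y(y) = -2 + (y + y)*(y - 4) = -2 + (2*y)*(-4 + y) = -2 + 2*y*(-4 + y))
R(l) = 5*l² (R(l) = (5*l)*l = 5*l²)
-18*R(Y(6))*30 = -90*(-2 - 8*6 + 2*6²)²*30 = -90*(-2 - 48 + 2*36)²*30 = -90*(-2 - 48 + 72)²*30 = -90*22²*30 = -90*484*30 = -18*2420*30 = -43560*30 = -1306800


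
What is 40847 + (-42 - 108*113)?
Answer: 28601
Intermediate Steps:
40847 + (-42 - 108*113) = 40847 + (-42 - 12204) = 40847 - 12246 = 28601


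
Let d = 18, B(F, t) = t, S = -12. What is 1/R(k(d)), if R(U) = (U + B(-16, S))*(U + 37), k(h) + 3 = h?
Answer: 1/156 ≈ 0.0064103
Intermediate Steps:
k(h) = -3 + h
R(U) = (-12 + U)*(37 + U) (R(U) = (U - 12)*(U + 37) = (-12 + U)*(37 + U))
1/R(k(d)) = 1/(-444 + (-3 + 18)² + 25*(-3 + 18)) = 1/(-444 + 15² + 25*15) = 1/(-444 + 225 + 375) = 1/156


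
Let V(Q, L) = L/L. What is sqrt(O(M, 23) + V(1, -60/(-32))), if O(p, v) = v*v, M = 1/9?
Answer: sqrt(530) ≈ 23.022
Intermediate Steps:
V(Q, L) = 1
M = 1/9 ≈ 0.11111
O(p, v) = v**2
sqrt(O(M, 23) + V(1, -60/(-32))) = sqrt(23**2 + 1) = sqrt(529 + 1) = sqrt(530)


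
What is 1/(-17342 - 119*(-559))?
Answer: 1/49179 ≈ 2.0334e-5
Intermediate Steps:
1/(-17342 - 119*(-559)) = 1/(-17342 + 66521) = 1/49179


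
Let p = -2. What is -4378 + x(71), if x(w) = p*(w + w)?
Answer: -4662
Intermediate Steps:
x(w) = -4*w (x(w) = -2*(w + w) = -4*w)
-4378 + x(71) = -4378 - 4*71 = -4378 - 284 = -4662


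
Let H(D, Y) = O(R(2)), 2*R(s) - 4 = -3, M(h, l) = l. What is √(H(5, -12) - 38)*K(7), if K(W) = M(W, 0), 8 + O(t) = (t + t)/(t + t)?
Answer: 0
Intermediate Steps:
R(s) = ½ (R(s) = 2 + (½)*(-3) = 2 - 3/2 = ½)
O(t) = -7 (O(t) = -8 + (t + t)/(t + t) = -8 + (2*t)/((2*t)) = -8 + (2*t)*(1/(2*t)) = -8 + 1 = -7)
H(D, Y) = -7
K(W) = 0
√(H(5, -12) - 38)*K(7) = √(-7 - 38)*0 = √(-45)*0 = (3*I*√5)*0 = 0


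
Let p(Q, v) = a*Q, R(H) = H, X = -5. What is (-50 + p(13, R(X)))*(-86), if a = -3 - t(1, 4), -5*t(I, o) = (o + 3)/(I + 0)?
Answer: 30444/5 ≈ 6088.8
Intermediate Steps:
t(I, o) = -(3 + o)/(5*I) (t(I, o) = -(o + 3)/(5*(I + 0)) = -(3 + o)/(5*I))
a = -8/5 (a = -3 - (-3 - 1*4)/(5*1) = -3 - (-3 - 4)/5 = -3 - (-7)/5 = -3 - 1*(-7/5) = -3 + 7/5 = -8/5 ≈ -1.6000)
p(Q, v) = -8*Q/5
(-50 + p(13, R(X)))*(-86) = (-50 - 8/5*13)*(-86) = (-50 - 104/5)*(-86) = -354/5*(-86) = 30444/5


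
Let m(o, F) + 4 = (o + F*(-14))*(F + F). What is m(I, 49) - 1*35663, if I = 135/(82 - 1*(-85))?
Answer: -17170235/167 ≈ -1.0282e+5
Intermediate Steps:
I = 135/167 (I = 135/(82 + 85) = 135/167 ≈ 0.80838)
m(o, F) = -4 + 2*F*(o - 14*F) (m(o, F) = -4 + (o + F*(-14))*(F + F) = -4 + (o - 14*F)*(2*F) = -4 + 2*F*(o - 14*F))
m(I, 49) - 1*35663 = (-4 - 28*49**2 + 2*49*(135/167)) - 1*35663 = (-4 - 28*2401 + 13230/167) - 35663 = (-4 - 67228 + 13230/167) - 35663 = -11214514/167 - 35663 = -17170235/167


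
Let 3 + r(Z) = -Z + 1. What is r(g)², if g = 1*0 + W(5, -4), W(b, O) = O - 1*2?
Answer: 16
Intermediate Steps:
W(b, O) = -2 + O (W(b, O) = O - 2 = -2 + O)
g = -6 (g = 1*0 + (-2 - 4) = 0 - 6 = -6)
r(Z) = -2 - Z (r(Z) = -3 + (-Z + 1) = -3 + (1 - Z) = -2 - Z)
r(g)² = (-2 - 1*(-6))² = (-2 + 6)² = 4² = 16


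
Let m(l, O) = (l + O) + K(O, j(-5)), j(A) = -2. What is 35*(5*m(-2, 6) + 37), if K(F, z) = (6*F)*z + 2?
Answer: -10255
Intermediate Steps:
K(F, z) = 2 + 6*F*z (K(F, z) = 6*F*z + 2 = 2 + 6*F*z)
m(l, O) = 2 + l - 11*O (m(l, O) = (l + O) + (2 + 6*O*(-2)) = (O + l) + (2 - 12*O) = 2 + l - 11*O)
35*(5*m(-2, 6) + 37) = 35*(5*(2 - 2 - 11*6) + 37) = 35*(5*(2 - 2 - 66) + 37) = 35*(5*(-66) + 37) = 35*(-330 + 37) = 35*(-293) = -10255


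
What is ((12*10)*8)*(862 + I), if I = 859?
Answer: 1652160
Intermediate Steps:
((12*10)*8)*(862 + I) = ((12*10)*8)*(862 + 859) = (120*8)*1721 = 960*1721 = 1652160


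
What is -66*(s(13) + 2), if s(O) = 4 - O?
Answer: 462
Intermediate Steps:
-66*(s(13) + 2) = -66*((4 - 1*13) + 2) = -66*((4 - 13) + 2) = -66*(-9 + 2) = -66*(-7) = 462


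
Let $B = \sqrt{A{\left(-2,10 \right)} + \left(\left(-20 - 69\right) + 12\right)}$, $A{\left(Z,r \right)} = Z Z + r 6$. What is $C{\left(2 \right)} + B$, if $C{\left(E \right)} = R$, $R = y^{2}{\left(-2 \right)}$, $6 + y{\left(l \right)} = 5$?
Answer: $1 + i \sqrt{13} \approx 1.0 + 3.6056 i$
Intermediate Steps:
$y{\left(l \right)} = -1$ ($y{\left(l \right)} = -6 + 5 = -1$)
$A{\left(Z,r \right)} = Z^{2} + 6 r$
$R = 1$ ($R = \left(-1\right)^{2} = 1$)
$C{\left(E \right)} = 1$
$B = i \sqrt{13}$ ($B = \sqrt{\left(\left(-2\right)^{2} + 6 \cdot 10\right) + \left(\left(-20 - 69\right) + 12\right)} = \sqrt{\left(4 + 60\right) + \left(-89 + 12\right)} = \sqrt{64 - 77} = \sqrt{-13} = i \sqrt{13} \approx 3.6056 i$)
$C{\left(2 \right)} + B = 1 + i \sqrt{13}$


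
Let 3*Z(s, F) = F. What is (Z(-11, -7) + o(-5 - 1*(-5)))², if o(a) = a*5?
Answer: 49/9 ≈ 5.4444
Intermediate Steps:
Z(s, F) = F/3
o(a) = 5*a
(Z(-11, -7) + o(-5 - 1*(-5)))² = ((⅓)*(-7) + 5*(-5 - 1*(-5)))² = (-7/3 + 5*(-5 + 5))² = (-7/3 + 5*0)² = (-7/3 + 0)² = (-7/3)² = 49/9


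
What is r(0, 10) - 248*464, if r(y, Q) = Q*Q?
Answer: -114972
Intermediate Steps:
r(y, Q) = Q**2
r(0, 10) - 248*464 = 10**2 - 248*464 = 100 - 115072 = -114972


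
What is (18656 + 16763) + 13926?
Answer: 49345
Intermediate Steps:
(18656 + 16763) + 13926 = 35419 + 13926 = 49345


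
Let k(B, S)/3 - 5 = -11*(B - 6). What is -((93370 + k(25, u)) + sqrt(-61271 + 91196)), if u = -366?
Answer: -92758 - 15*sqrt(133) ≈ -92931.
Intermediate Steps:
k(B, S) = 213 - 33*B (k(B, S) = 15 + 3*(-11*(B - 6)) = 15 + 3*(-11*(-6 + B)) = 15 + 3*(66 - 11*B) = 15 + (198 - 33*B) = 213 - 33*B)
-((93370 + k(25, u)) + sqrt(-61271 + 91196)) = -((93370 + (213 - 33*25)) + sqrt(-61271 + 91196)) = -((93370 + (213 - 825)) + sqrt(29925)) = -((93370 - 612) + 15*sqrt(133)) = -(92758 + 15*sqrt(133)) = -92758 - 15*sqrt(133)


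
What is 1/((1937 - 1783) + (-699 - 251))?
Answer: -1/796 ≈ -0.0012563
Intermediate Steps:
1/((1937 - 1783) + (-699 - 251)) = 1/(154 - 950) = 1/(-796) = -1/796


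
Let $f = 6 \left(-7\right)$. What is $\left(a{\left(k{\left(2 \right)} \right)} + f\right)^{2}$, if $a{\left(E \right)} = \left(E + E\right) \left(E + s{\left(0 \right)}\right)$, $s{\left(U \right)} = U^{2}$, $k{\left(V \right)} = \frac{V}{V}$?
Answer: $1600$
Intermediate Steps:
$k{\left(V \right)} = 1$
$f = -42$
$a{\left(E \right)} = 2 E^{2}$ ($a{\left(E \right)} = \left(E + E\right) \left(E + 0^{2}\right) = 2 E \left(E + 0\right) = 2 E E = 2 E^{2}$)
$\left(a{\left(k{\left(2 \right)} \right)} + f\right)^{2} = \left(2 \cdot 1^{2} - 42\right)^{2} = \left(2 \cdot 1 - 42\right)^{2} = \left(2 - 42\right)^{2} = \left(-40\right)^{2} = 1600$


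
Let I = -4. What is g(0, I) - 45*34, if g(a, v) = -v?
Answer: -1526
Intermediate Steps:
g(0, I) - 45*34 = -1*(-4) - 45*34 = 4 - 1530 = -1526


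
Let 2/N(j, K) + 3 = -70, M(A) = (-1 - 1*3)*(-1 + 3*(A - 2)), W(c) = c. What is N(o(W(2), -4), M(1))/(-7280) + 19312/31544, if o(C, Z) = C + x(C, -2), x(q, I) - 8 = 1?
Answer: 641452023/1047733960 ≈ 0.61223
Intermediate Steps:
x(q, I) = 9 (x(q, I) = 8 + 1 = 9)
M(A) = 28 - 12*A (M(A) = (-1 - 3)*(-1 + 3*(-2 + A)) = -4*(-1 + (-6 + 3*A)) = -4*(-7 + 3*A) = 28 - 12*A)
o(C, Z) = 9 + C (o(C, Z) = C + 9 = 9 + C)
N(j, K) = -2/73 (N(j, K) = 2/(-3 - 70) = 2/(-73) = 2*(-1/73) = -2/73)
N(o(W(2), -4), M(1))/(-7280) + 19312/31544 = -2/73/(-7280) + 19312/31544 = -2/73*(-1/7280) + 19312*(1/31544) = 1/265720 + 2414/3943 = 641452023/1047733960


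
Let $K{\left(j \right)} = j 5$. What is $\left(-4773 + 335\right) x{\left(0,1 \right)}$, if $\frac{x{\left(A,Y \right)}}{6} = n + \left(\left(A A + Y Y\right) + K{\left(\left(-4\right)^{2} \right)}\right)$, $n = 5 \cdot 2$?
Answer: $-2423148$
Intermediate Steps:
$K{\left(j \right)} = 5 j$
$n = 10$
$x{\left(A,Y \right)} = 540 + 6 A^{2} + 6 Y^{2}$ ($x{\left(A,Y \right)} = 6 \left(10 + \left(\left(A A + Y Y\right) + 5 \left(-4\right)^{2}\right)\right) = 6 \left(10 + \left(\left(A^{2} + Y^{2}\right) + 5 \cdot 16\right)\right) = 6 \left(10 + \left(\left(A^{2} + Y^{2}\right) + 80\right)\right) = 6 \left(10 + \left(80 + A^{2} + Y^{2}\right)\right) = 6 \left(90 + A^{2} + Y^{2}\right) = 540 + 6 A^{2} + 6 Y^{2}$)
$\left(-4773 + 335\right) x{\left(0,1 \right)} = \left(-4773 + 335\right) \left(540 + 6 \cdot 0^{2} + 6 \cdot 1^{2}\right) = - 4438 \left(540 + 6 \cdot 0 + 6 \cdot 1\right) = - 4438 \left(540 + 0 + 6\right) = \left(-4438\right) 546 = -2423148$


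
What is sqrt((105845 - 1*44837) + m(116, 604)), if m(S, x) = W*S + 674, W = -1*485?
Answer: sqrt(5422) ≈ 73.634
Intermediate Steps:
W = -485
m(S, x) = 674 - 485*S (m(S, x) = -485*S + 674 = 674 - 485*S)
sqrt((105845 - 1*44837) + m(116, 604)) = sqrt((105845 - 1*44837) + (674 - 485*116)) = sqrt((105845 - 44837) + (674 - 56260)) = sqrt(61008 - 55586) = sqrt(5422)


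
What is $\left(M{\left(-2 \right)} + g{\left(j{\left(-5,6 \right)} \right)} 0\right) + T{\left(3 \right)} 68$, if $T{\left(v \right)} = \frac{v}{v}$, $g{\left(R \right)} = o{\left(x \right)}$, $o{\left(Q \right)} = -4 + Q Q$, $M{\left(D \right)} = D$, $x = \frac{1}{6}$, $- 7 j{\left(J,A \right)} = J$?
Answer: $66$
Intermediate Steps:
$j{\left(J,A \right)} = - \frac{J}{7}$
$x = \frac{1}{6} \approx 0.16667$
$o{\left(Q \right)} = -4 + Q^{2}$
$g{\left(R \right)} = - \frac{143}{36}$ ($g{\left(R \right)} = -4 + \left(\frac{1}{6}\right)^{2} = -4 + \frac{1}{36} = - \frac{143}{36}$)
$T{\left(v \right)} = 1$
$\left(M{\left(-2 \right)} + g{\left(j{\left(-5,6 \right)} \right)} 0\right) + T{\left(3 \right)} 68 = \left(-2 - 0\right) + 1 \cdot 68 = \left(-2 + 0\right) + 68 = -2 + 68 = 66$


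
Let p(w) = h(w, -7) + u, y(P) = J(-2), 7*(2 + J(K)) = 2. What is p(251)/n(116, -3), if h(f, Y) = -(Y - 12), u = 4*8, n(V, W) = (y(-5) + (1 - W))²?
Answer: 2499/256 ≈ 9.7617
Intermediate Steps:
J(K) = -12/7 (J(K) = -2 + (⅐)*2 = -2 + 2/7 = -12/7)
y(P) = -12/7
n(V, W) = (-5/7 - W)² (n(V, W) = (-12/7 + (1 - W))² = (-5/7 - W)²)
u = 32
h(f, Y) = 12 - Y (h(f, Y) = -(-12 + Y) = 12 - Y)
p(w) = 51 (p(w) = (12 - 1*(-7)) + 32 = (12 + 7) + 32 = 19 + 32 = 51)
p(251)/n(116, -3) = 51/(((5 + 7*(-3))²/49)) = 51/(((5 - 21)²/49)) = 51/(((1/49)*(-16)²)) = 51/(((1/49)*256)) = 51/(256/49) = 51*(49/256) = 2499/256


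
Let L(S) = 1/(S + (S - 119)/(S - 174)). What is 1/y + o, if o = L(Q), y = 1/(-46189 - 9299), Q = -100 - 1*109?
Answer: -4423448255/79719 ≈ -55488.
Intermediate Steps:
Q = -209 (Q = -100 - 109 = -209)
L(S) = 1/(S + (-119 + S)/(-174 + S))
y = -1/55488 (y = 1/(-55488) = -1/55488 ≈ -1.8022e-5)
o = -383/79719 (o = (174 - 1*(-209))/(119 - 1*(-209)**2 + 173*(-209)) = (174 + 209)/(119 - 1*43681 - 36157) = 383/(119 - 43681 - 36157) = 383/(-79719) = -1/79719*383 = -383/79719 ≈ -0.0048044)
1/y + o = 1/(-1/55488) - 383/79719 = -55488 - 383/79719 = -4423448255/79719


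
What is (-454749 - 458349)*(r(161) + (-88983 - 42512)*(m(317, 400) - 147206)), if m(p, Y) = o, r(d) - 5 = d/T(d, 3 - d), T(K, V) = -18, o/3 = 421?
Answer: -52569174213096797/3 ≈ -1.7523e+16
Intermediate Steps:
o = 1263 (o = 3*421 = 1263)
r(d) = 5 - d/18 (r(d) = 5 + d/(-18) = 5 + d*(-1/18) = 5 - d/18)
m(p, Y) = 1263
(-454749 - 458349)*(r(161) + (-88983 - 42512)*(m(317, 400) - 147206)) = (-454749 - 458349)*((5 - 1/18*161) + (-88983 - 42512)*(1263 - 147206)) = -913098*((5 - 161/18) - 131495*(-145943)) = -913098*(-71/18 + 19190774785) = -913098*345433946059/18 = -52569174213096797/3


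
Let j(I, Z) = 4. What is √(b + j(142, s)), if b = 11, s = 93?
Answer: √15 ≈ 3.8730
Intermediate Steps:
√(b + j(142, s)) = √(11 + 4) = √15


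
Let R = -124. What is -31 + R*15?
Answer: -1891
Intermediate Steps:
-31 + R*15 = -31 - 124*15 = -31 - 1860 = -1891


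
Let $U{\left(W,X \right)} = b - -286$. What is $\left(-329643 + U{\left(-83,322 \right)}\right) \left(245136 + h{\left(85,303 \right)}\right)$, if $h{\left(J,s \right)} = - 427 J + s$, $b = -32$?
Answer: $-68889733016$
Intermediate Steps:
$h{\left(J,s \right)} = s - 427 J$
$U{\left(W,X \right)} = 254$ ($U{\left(W,X \right)} = -32 - -286 = -32 + 286 = 254$)
$\left(-329643 + U{\left(-83,322 \right)}\right) \left(245136 + h{\left(85,303 \right)}\right) = \left(-329643 + 254\right) \left(245136 + \left(303 - 36295\right)\right) = - 329389 \left(245136 + \left(303 - 36295\right)\right) = - 329389 \left(245136 - 35992\right) = \left(-329389\right) 209144 = -68889733016$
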